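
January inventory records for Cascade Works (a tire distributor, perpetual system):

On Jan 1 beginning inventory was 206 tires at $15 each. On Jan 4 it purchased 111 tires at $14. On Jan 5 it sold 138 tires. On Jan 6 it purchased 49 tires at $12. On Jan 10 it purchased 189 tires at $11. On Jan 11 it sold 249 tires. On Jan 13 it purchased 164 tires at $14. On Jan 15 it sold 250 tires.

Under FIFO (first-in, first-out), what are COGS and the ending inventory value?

Jan 5, 138 sold [FIFO — oldest first]: 138 @ $15 = $2,070
Jan 11, 249 sold [FIFO — oldest first]: 68 @ $15 + 111 @ $14 + 49 @ $12 + 21 @ $11 = $3,393
Jan 15, 250 sold [FIFO — oldest first]: 168 @ $11 + 82 @ $14 = $2,996
Total COGS = $2,070 + $3,393 + $2,996 = $8,459
Ending inventory: 82 @ $14 = $1,148

COGS = $8,459; ending inventory = $1,148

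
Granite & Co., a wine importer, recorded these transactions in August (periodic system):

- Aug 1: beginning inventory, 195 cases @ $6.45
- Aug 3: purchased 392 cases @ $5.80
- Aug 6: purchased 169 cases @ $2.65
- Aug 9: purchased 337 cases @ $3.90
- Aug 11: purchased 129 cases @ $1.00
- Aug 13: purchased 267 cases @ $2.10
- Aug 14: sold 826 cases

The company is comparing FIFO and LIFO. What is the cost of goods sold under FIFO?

FIFO COGS: 195 @ $6.45 + 392 @ $5.80 + 169 @ $2.65 + 70 @ $3.90 = $4,252.20
LIFO COGS: 267 @ $2.10 + 129 @ $1.00 + 337 @ $3.90 + 93 @ $2.65 = $2,250.45

COGS = $4,252.20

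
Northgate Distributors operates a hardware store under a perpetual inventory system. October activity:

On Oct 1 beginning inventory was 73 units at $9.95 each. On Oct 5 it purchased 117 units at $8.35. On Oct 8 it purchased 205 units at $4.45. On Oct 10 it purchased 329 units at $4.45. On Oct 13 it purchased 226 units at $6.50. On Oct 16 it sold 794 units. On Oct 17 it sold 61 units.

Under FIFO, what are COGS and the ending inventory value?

Oct 16, 794 sold [FIFO — oldest first]: 73 @ $9.95 + 117 @ $8.35 + 205 @ $4.45 + 329 @ $4.45 + 70 @ $6.50 = $4,534.60
Oct 17, 61 sold [FIFO — oldest first]: 61 @ $6.50 = $396.50
Total COGS = $4,534.60 + $396.50 = $4,931.10
Ending inventory: 95 @ $6.50 = $617.50

COGS = $4,931.10; ending inventory = $617.50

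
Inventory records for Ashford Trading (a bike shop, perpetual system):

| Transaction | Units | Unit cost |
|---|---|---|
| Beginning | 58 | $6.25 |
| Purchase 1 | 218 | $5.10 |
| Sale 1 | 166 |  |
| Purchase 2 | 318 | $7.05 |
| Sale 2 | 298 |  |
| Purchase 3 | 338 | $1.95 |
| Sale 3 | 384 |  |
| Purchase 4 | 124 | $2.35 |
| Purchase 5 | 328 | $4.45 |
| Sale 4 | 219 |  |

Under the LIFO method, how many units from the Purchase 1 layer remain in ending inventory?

Sale 1 (166) [LIFO — newest first]: 166 @ $5.10 = $846.60
Sale 2 (298) [LIFO — newest first]: 298 @ $7.05 = $2,100.90
Sale 3 (384) [LIFO — newest first]: 338 @ $1.95 + 20 @ $7.05 + 26 @ $5.10 = $932.70
Sale 4 (219) [LIFO — newest first]: 219 @ $4.45 = $974.55
Total COGS = $846.60 + $2,100.90 + $932.70 + $974.55 = $4,854.75
Ending inventory: 58 @ $6.25 + 26 @ $5.10 + 124 @ $2.35 + 109 @ $4.45 = $1,271.55

26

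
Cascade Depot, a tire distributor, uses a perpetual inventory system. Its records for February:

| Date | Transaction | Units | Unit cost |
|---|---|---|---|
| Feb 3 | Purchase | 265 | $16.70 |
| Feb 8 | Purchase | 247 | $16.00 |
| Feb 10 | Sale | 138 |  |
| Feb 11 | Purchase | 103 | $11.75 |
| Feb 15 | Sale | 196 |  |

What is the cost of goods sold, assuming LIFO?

Feb 10, 138 sold [LIFO — newest first]: 138 @ $16.00 = $2,208.00
Feb 15, 196 sold [LIFO — newest first]: 103 @ $11.75 + 93 @ $16.00 = $2,698.25
Total COGS = $2,208.00 + $2,698.25 = $4,906.25
Ending inventory: 265 @ $16.70 + 16 @ $16.00 = $4,681.50
Check: goods available $9,587.75 = COGS $4,906.25 + ending $4,681.50

COGS = $4,906.25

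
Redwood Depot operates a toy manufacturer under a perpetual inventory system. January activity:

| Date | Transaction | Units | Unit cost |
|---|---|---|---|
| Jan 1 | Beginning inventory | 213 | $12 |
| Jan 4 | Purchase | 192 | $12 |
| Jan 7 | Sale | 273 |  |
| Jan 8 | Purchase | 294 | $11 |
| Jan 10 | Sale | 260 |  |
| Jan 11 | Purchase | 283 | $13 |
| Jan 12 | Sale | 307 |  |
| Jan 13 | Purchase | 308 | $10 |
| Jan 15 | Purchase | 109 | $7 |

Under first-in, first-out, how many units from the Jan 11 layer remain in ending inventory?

142

Jan 7, 273 sold [FIFO — oldest first]: 213 @ $12 + 60 @ $12 = $3,276
Jan 10, 260 sold [FIFO — oldest first]: 132 @ $12 + 128 @ $11 = $2,992
Jan 12, 307 sold [FIFO — oldest first]: 166 @ $11 + 141 @ $13 = $3,659
Total COGS = $3,276 + $2,992 + $3,659 = $9,927
Ending inventory: 142 @ $13 + 308 @ $10 + 109 @ $7 = $5,689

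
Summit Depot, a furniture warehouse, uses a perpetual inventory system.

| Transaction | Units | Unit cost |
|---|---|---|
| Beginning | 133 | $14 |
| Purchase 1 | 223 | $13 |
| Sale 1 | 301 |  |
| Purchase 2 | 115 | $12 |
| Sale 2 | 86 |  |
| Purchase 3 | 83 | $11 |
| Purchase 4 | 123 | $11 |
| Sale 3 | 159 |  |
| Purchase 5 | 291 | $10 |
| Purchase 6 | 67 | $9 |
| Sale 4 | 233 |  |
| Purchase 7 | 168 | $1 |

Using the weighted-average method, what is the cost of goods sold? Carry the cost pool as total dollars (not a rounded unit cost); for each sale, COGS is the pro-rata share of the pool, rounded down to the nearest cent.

After Beginning: 133 on hand, pool $1,862.00 (≈ $14.0000 each)
After Purchase 1: 356 on hand, pool $4,761.00 (≈ $13.3736 each)
Sale 1, sell 301: 301/356 × $4,761.00 → $4,025.45
After Purchase 2: 170 on hand, pool $2,115.55 (≈ $12.4444 each)
Sale 2, sell 86: 86/170 × $2,115.55 → $1,070.21
After Purchase 3: 167 on hand, pool $1,958.34 (≈ $11.7266 each)
After Purchase 4: 290 on hand, pool $3,311.34 (≈ $11.4184 each)
Sale 3, sell 159: 159/290 × $3,311.34 → $1,815.52
After Purchase 5: 422 on hand, pool $4,405.82 (≈ $10.4403 each)
After Purchase 6: 489 on hand, pool $5,008.82 (≈ $10.2430 each)
Sale 4, sell 233: 233/489 × $5,008.82 → $2,386.61
After Purchase 7: 424 on hand, pool $2,790.21 (≈ $6.5807 each)
Total COGS = $4,025.45 + $1,070.21 + $1,815.52 + $2,386.61 = $9,297.79
Ending inventory (cost pool remaining) = $2,790.21
Check: goods available $12,088.00 = COGS $9,297.79 + ending $2,790.21

COGS = $9,297.79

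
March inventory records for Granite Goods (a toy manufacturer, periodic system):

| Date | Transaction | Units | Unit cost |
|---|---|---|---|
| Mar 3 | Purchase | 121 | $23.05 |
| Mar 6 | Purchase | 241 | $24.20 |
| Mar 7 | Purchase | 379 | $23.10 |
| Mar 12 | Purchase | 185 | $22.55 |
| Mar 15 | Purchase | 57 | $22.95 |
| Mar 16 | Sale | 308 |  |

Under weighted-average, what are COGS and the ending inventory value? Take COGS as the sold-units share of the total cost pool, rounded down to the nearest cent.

COGS = $7,161.40; ending inventory = $15,694.65

Mar 16, sell 308: 308/983 × $22,856.05 → $7,161.40
Ending inventory (cost pool remaining) = $15,694.65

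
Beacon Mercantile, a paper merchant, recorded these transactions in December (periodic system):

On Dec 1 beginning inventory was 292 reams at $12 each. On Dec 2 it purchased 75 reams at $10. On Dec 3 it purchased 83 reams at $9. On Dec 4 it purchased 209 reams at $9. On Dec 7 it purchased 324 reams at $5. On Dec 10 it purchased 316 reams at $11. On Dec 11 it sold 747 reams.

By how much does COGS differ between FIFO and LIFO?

$1,263

FIFO COGS: 292 @ $12 + 75 @ $10 + 83 @ $9 + 209 @ $9 + 88 @ $5 = $7,322
LIFO COGS: 316 @ $11 + 324 @ $5 + 107 @ $9 = $6,059
Difference = |$7,322 − $6,059| = $1,263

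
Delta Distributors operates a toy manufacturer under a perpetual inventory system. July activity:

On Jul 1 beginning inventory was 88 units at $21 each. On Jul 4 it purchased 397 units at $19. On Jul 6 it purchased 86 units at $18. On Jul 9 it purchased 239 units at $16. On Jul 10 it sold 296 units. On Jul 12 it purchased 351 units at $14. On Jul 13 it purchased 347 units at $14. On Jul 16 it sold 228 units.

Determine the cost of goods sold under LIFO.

COGS = $8,042

Jul 10, 296 sold [LIFO — newest first]: 239 @ $16 + 57 @ $18 = $4,850
Jul 16, 228 sold [LIFO — newest first]: 228 @ $14 = $3,192
Total COGS = $4,850 + $3,192 = $8,042
Ending inventory: 88 @ $21 + 397 @ $19 + 29 @ $18 + 351 @ $14 + 119 @ $14 = $16,493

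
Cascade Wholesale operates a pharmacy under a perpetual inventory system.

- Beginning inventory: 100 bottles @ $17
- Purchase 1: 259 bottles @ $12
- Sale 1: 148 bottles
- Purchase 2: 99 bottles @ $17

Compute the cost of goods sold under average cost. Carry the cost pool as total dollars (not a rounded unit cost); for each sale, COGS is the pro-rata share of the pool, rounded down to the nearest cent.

COGS = $1,982.12

After Beginning: 100 on hand, pool $1,700.00 (≈ $17.0000 each)
After Purchase 1: 359 on hand, pool $4,808.00 (≈ $13.3928 each)
Sale 1, sell 148: 148/359 × $4,808.00 → $1,982.12
After Purchase 2: 310 on hand, pool $4,508.88 (≈ $14.5448 each)
Ending inventory (cost pool remaining) = $4,508.88
Check: goods available $6,491.00 = COGS $1,982.12 + ending $4,508.88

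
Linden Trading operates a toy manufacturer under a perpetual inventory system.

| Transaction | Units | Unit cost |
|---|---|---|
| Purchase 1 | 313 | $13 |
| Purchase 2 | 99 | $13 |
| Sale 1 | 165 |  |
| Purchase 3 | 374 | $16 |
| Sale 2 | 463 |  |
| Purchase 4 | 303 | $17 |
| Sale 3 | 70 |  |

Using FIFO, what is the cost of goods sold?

COGS = $9,932

Sale 1 (165) [FIFO — oldest first]: 165 @ $13 = $2,145
Sale 2 (463) [FIFO — oldest first]: 148 @ $13 + 99 @ $13 + 216 @ $16 = $6,667
Sale 3 (70) [FIFO — oldest first]: 70 @ $16 = $1,120
Total COGS = $2,145 + $6,667 + $1,120 = $9,932
Ending inventory: 88 @ $16 + 303 @ $17 = $6,559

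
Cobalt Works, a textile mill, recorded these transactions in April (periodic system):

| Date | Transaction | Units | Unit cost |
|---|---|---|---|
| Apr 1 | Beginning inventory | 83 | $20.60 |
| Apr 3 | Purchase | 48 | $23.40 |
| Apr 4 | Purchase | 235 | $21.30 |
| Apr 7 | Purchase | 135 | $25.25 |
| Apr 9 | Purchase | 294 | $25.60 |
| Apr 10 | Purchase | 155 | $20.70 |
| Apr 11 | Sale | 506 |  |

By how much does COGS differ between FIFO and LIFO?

FIFO COGS: 83 @ $20.60 + 48 @ $23.40 + 235 @ $21.30 + 135 @ $25.25 + 5 @ $25.60 = $11,375.25
LIFO COGS: 155 @ $20.70 + 294 @ $25.60 + 57 @ $25.25 = $12,174.15
Difference = |$11,375.25 − $12,174.15| = $798.90

$798.90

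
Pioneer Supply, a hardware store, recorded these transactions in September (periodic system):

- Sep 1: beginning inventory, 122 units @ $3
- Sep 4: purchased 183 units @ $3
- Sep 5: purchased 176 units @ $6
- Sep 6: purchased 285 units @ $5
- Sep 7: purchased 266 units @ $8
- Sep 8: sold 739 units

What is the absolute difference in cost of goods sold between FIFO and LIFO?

FIFO COGS: 122 @ $3 + 183 @ $3 + 176 @ $6 + 258 @ $5 = $3,261
LIFO COGS: 266 @ $8 + 285 @ $5 + 176 @ $6 + 12 @ $3 = $4,645
Difference = |$3,261 − $4,645| = $1,384

$1,384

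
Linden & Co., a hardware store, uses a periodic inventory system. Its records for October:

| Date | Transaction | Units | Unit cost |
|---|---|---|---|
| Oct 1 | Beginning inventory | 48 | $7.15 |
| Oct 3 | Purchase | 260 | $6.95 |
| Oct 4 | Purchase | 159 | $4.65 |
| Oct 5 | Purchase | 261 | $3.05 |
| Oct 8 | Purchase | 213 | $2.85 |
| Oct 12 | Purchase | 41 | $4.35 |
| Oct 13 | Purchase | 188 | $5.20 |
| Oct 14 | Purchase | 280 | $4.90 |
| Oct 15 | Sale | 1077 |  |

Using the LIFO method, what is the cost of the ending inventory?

Ending inventory = $2,452.45

Oct 15, 1077 sold [LIFO — newest first]: 280 @ $4.90 + 188 @ $5.20 + 41 @ $4.35 + 213 @ $2.85 + 261 @ $3.05 + 94 @ $4.65 = $4,368.15
Ending inventory: 48 @ $7.15 + 260 @ $6.95 + 65 @ $4.65 = $2,452.45
Check: goods available $6,820.60 = COGS $4,368.15 + ending $2,452.45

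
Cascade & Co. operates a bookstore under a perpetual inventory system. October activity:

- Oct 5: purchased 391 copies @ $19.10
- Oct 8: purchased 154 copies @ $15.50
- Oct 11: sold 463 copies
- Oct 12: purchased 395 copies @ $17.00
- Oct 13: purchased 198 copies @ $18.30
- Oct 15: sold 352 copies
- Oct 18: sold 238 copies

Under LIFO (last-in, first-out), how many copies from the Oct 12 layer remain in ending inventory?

Oct 11, 463 sold [LIFO — newest first]: 154 @ $15.50 + 309 @ $19.10 = $8,288.90
Oct 15, 352 sold [LIFO — newest first]: 198 @ $18.30 + 154 @ $17.00 = $6,241.40
Oct 18, 238 sold [LIFO — newest first]: 238 @ $17.00 = $4,046.00
Total COGS = $8,288.90 + $6,241.40 + $4,046.00 = $18,576.30
Ending inventory: 82 @ $19.10 + 3 @ $17.00 = $1,617.20

3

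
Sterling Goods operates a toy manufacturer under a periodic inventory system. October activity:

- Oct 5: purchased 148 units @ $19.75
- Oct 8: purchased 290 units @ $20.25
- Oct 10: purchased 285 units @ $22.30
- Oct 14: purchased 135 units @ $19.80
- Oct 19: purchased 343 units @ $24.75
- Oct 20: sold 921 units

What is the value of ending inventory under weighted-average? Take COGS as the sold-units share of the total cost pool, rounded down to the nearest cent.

Oct 20, sell 921: 921/1201 × $26,313.25 → $20,178.60
Ending inventory (cost pool remaining) = $6,134.65

Ending inventory = $6,134.65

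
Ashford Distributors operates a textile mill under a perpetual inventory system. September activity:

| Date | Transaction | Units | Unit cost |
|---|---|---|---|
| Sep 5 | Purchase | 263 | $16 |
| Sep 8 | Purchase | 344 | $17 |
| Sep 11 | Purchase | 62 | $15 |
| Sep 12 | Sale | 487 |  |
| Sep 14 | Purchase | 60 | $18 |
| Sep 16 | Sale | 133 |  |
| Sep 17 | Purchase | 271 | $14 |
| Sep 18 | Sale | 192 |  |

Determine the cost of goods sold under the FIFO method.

COGS = $13,228

Sep 12, 487 sold [FIFO — oldest first]: 263 @ $16 + 224 @ $17 = $8,016
Sep 16, 133 sold [FIFO — oldest first]: 120 @ $17 + 13 @ $15 = $2,235
Sep 18, 192 sold [FIFO — oldest first]: 49 @ $15 + 60 @ $18 + 83 @ $14 = $2,977
Total COGS = $8,016 + $2,235 + $2,977 = $13,228
Ending inventory: 188 @ $14 = $2,632
Check: goods available $15,860 = COGS $13,228 + ending $2,632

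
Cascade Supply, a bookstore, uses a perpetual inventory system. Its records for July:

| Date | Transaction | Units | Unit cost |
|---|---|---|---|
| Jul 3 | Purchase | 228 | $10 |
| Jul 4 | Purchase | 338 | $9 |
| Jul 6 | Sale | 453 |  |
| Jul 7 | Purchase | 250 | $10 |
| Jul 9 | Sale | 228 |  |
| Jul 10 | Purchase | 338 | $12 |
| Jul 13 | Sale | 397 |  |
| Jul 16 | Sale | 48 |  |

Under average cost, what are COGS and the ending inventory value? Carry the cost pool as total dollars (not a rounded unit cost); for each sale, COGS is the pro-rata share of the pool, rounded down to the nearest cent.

After Jul 3: 228 on hand, pool $2,280.00 (≈ $10.0000 each)
After Jul 4: 566 on hand, pool $5,322.00 (≈ $9.4028 each)
Jul 6, sell 453: 453/566 × $5,322.00 → $4,259.48
After Jul 7: 363 on hand, pool $3,562.52 (≈ $9.8141 each)
Jul 9, sell 228: 228/363 × $3,562.52 → $2,237.61
After Jul 10: 473 on hand, pool $5,380.91 (≈ $11.3761 each)
Jul 13, sell 397: 397/473 × $5,380.91 → $4,516.32
Jul 16, sell 48: 48/76 × $864.59 → $546.05
Total COGS = $4,259.48 + $2,237.61 + $4,516.32 + $546.05 = $11,559.46
Ending inventory (cost pool remaining) = $318.54

COGS = $11,559.46; ending inventory = $318.54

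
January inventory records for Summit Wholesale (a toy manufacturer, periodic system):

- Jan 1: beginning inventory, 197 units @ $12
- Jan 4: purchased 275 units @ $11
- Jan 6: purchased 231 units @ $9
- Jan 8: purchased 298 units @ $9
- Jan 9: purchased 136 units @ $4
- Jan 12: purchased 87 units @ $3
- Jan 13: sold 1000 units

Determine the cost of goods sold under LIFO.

COGS = $8,294

Jan 13, 1000 sold [LIFO — newest first]: 87 @ $3 + 136 @ $4 + 298 @ $9 + 231 @ $9 + 248 @ $11 = $8,294
Ending inventory: 197 @ $12 + 27 @ $11 = $2,661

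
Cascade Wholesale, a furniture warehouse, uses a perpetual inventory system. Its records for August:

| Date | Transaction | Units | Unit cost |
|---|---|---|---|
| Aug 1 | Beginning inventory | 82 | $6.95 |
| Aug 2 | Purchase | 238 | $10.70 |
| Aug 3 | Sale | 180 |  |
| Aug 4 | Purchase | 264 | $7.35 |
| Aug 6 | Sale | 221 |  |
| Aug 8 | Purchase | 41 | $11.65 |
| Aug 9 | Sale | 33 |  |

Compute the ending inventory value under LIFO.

Aug 3, 180 sold [LIFO — newest first]: 180 @ $10.70 = $1,926.00
Aug 6, 221 sold [LIFO — newest first]: 221 @ $7.35 = $1,624.35
Aug 9, 33 sold [LIFO — newest first]: 33 @ $11.65 = $384.45
Total COGS = $1,926.00 + $1,624.35 + $384.45 = $3,934.80
Ending inventory: 82 @ $6.95 + 58 @ $10.70 + 43 @ $7.35 + 8 @ $11.65 = $1,599.75

Ending inventory = $1,599.75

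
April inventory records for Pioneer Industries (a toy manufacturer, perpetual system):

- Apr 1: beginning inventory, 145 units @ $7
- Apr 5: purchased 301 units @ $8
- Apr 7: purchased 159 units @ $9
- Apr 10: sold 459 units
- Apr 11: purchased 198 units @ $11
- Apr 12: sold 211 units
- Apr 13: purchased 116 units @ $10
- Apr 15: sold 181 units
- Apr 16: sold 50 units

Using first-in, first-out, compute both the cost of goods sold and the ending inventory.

COGS = $8,012; ending inventory = $180

Apr 10, 459 sold [FIFO — oldest first]: 145 @ $7 + 301 @ $8 + 13 @ $9 = $3,540
Apr 12, 211 sold [FIFO — oldest first]: 146 @ $9 + 65 @ $11 = $2,029
Apr 15, 181 sold [FIFO — oldest first]: 133 @ $11 + 48 @ $10 = $1,943
Apr 16, 50 sold [FIFO — oldest first]: 50 @ $10 = $500
Total COGS = $3,540 + $2,029 + $1,943 + $500 = $8,012
Ending inventory: 18 @ $10 = $180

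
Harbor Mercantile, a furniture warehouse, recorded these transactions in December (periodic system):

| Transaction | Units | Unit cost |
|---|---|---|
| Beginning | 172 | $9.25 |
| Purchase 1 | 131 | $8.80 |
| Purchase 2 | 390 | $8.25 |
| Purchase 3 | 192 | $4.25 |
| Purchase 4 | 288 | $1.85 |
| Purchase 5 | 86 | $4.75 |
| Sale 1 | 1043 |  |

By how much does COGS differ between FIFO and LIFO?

$1,329.20

FIFO COGS: 172 @ $9.25 + 131 @ $8.80 + 390 @ $8.25 + 192 @ $4.25 + 158 @ $1.85 = $7,069.60
LIFO COGS: 86 @ $4.75 + 288 @ $1.85 + 192 @ $4.25 + 390 @ $8.25 + 87 @ $8.80 = $5,740.40
Difference = |$7,069.60 − $5,740.40| = $1,329.20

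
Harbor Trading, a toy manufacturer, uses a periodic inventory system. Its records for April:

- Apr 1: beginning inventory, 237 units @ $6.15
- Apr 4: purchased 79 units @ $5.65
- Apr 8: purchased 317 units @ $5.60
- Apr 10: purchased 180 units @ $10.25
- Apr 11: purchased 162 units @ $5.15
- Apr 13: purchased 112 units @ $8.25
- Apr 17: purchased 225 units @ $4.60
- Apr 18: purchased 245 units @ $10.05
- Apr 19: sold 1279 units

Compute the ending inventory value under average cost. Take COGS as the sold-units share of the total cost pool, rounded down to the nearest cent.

Ending inventory = $1,924.70

Apr 19, sell 1279: 1279/1557 × $10,779.65 → $8,854.95
Ending inventory (cost pool remaining) = $1,924.70
Check: goods available $10,779.65 = COGS $8,854.95 + ending $1,924.70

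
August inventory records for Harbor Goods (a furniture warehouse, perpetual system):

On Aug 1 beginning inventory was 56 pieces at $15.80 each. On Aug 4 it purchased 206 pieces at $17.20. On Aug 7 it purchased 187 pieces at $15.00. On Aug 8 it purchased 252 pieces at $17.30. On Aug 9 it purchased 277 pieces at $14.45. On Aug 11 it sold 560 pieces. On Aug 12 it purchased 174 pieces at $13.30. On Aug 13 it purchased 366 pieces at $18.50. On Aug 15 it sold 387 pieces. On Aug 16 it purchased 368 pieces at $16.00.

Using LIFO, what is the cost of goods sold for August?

COGS = $15,877.55

Aug 11, 560 sold [LIFO — newest first]: 277 @ $14.45 + 252 @ $17.30 + 31 @ $15.00 = $8,827.25
Aug 15, 387 sold [LIFO — newest first]: 366 @ $18.50 + 21 @ $13.30 = $7,050.30
Total COGS = $8,827.25 + $7,050.30 = $15,877.55
Ending inventory: 56 @ $15.80 + 206 @ $17.20 + 156 @ $15.00 + 153 @ $13.30 + 368 @ $16.00 = $14,690.90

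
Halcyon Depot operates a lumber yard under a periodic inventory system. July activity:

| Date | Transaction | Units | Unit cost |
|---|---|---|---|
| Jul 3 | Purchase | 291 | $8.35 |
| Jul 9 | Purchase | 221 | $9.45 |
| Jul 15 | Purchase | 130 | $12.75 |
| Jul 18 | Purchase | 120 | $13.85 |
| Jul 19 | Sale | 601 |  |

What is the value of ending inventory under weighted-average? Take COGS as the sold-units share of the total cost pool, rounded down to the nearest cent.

Ending inventory = $1,656.02

Jul 19, sell 601: 601/762 × $7,837.80 → $6,181.78
Ending inventory (cost pool remaining) = $1,656.02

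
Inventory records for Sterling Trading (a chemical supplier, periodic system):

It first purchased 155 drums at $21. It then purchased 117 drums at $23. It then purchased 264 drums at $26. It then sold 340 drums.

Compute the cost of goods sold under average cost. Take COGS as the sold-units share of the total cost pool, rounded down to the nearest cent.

COGS = $8,125.74

Sale 1, sell 340: 340/536 × $12,810.00 → $8,125.74
Ending inventory (cost pool remaining) = $4,684.26
Check: goods available $12,810.00 = COGS $8,125.74 + ending $4,684.26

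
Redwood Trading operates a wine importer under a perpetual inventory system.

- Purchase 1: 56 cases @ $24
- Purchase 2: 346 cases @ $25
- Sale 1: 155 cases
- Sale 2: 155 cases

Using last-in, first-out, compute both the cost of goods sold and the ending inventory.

COGS = $7,750; ending inventory = $2,244

Sale 1 (155) [LIFO — newest first]: 155 @ $25 = $3,875
Sale 2 (155) [LIFO — newest first]: 155 @ $25 = $3,875
Total COGS = $3,875 + $3,875 = $7,750
Ending inventory: 56 @ $24 + 36 @ $25 = $2,244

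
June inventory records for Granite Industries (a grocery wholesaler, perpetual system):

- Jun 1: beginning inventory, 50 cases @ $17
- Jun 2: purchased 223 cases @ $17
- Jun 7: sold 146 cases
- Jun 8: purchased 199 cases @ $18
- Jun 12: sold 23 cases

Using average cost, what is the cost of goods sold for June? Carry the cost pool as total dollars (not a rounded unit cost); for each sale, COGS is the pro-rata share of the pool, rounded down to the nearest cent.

After Jun 1: 50 on hand, pool $850.00 (≈ $17.0000 each)
After Jun 2: 273 on hand, pool $4,641.00 (≈ $17.0000 each)
Jun 7, sell 146: 146/273 × $4,641.00 → $2,482.00
After Jun 8: 326 on hand, pool $5,741.00 (≈ $17.6104 each)
Jun 12, sell 23: 23/326 × $5,741.00 → $405.03
Total COGS = $2,482.00 + $405.03 = $2,887.03
Ending inventory (cost pool remaining) = $5,335.97

COGS = $2,887.03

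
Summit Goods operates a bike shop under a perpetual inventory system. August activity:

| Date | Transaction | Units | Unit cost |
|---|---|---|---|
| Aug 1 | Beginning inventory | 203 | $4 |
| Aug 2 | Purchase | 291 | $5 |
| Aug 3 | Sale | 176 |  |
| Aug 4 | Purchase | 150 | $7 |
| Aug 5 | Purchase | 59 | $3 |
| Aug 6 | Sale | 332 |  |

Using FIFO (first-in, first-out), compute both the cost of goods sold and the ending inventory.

COGS = $2,365; ending inventory = $1,129

Aug 3, 176 sold [FIFO — oldest first]: 176 @ $4 = $704
Aug 6, 332 sold [FIFO — oldest first]: 27 @ $4 + 291 @ $5 + 14 @ $7 = $1,661
Total COGS = $704 + $1,661 = $2,365
Ending inventory: 136 @ $7 + 59 @ $3 = $1,129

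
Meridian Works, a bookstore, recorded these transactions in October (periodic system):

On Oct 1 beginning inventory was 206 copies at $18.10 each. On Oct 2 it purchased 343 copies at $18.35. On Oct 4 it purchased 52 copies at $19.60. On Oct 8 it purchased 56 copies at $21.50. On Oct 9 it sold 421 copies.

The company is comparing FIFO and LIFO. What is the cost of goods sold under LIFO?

FIFO COGS: 206 @ $18.10 + 215 @ $18.35 = $7,673.85
LIFO COGS: 56 @ $21.50 + 52 @ $19.60 + 313 @ $18.35 = $7,966.75

COGS = $7,966.75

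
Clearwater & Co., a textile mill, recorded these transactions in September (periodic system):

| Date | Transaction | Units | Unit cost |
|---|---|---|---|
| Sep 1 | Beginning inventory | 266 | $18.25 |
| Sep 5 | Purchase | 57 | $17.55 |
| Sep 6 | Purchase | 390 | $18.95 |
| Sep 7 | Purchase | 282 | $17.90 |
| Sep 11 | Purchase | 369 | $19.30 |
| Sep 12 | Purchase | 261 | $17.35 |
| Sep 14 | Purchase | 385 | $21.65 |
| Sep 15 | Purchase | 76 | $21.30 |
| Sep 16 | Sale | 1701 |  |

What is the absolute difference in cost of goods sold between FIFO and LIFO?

$1,278.90

FIFO COGS: 266 @ $18.25 + 57 @ $17.55 + 390 @ $18.95 + 282 @ $17.90 + 369 @ $19.30 + 261 @ $17.35 + 76 @ $21.65 = $31,588.60
LIFO COGS: 76 @ $21.30 + 385 @ $21.65 + 261 @ $17.35 + 369 @ $19.30 + 282 @ $17.90 + 328 @ $18.95 = $32,867.50
Difference = |$31,588.60 − $32,867.50| = $1,278.90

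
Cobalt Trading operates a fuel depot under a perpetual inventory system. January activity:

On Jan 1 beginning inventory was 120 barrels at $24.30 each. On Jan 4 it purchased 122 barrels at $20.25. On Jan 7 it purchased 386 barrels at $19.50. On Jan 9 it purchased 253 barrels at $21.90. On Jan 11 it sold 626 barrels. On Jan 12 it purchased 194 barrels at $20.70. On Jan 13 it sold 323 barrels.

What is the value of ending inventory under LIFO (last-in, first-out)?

Jan 11, 626 sold [LIFO — newest first]: 253 @ $21.90 + 373 @ $19.50 = $12,814.20
Jan 13, 323 sold [LIFO — newest first]: 194 @ $20.70 + 13 @ $19.50 + 116 @ $20.25 = $6,618.30
Total COGS = $12,814.20 + $6,618.30 = $19,432.50
Ending inventory: 120 @ $24.30 + 6 @ $20.25 = $3,037.50
Check: goods available $22,470.00 = COGS $19,432.50 + ending $3,037.50

Ending inventory = $3,037.50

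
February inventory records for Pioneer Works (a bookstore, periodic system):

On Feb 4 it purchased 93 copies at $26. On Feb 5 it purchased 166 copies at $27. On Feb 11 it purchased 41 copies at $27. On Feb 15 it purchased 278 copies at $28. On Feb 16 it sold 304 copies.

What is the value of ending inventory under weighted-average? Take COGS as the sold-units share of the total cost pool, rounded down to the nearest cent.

Feb 16, sell 304: 304/578 × $15,791.00 → $8,305.30
Ending inventory (cost pool remaining) = $7,485.70

Ending inventory = $7,485.70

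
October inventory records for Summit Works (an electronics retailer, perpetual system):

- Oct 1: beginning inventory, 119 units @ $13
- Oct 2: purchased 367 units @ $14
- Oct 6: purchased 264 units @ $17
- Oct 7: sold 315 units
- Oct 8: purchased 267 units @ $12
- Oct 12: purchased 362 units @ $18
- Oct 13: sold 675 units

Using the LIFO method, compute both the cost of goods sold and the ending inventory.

Oct 7, 315 sold [LIFO — newest first]: 264 @ $17 + 51 @ $14 = $5,202
Oct 13, 675 sold [LIFO — newest first]: 362 @ $18 + 267 @ $12 + 46 @ $14 = $10,364
Total COGS = $5,202 + $10,364 = $15,566
Ending inventory: 119 @ $13 + 270 @ $14 = $5,327

COGS = $15,566; ending inventory = $5,327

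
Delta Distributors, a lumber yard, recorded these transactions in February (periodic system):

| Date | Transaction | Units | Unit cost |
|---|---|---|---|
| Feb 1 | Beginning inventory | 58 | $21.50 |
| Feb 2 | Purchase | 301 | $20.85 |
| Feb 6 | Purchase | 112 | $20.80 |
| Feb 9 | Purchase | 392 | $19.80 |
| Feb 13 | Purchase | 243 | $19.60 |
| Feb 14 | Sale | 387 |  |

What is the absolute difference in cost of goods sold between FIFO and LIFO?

$491.25

FIFO COGS: 58 @ $21.50 + 301 @ $20.85 + 28 @ $20.80 = $8,105.25
LIFO COGS: 243 @ $19.60 + 144 @ $19.80 = $7,614.00
Difference = |$8,105.25 − $7,614.00| = $491.25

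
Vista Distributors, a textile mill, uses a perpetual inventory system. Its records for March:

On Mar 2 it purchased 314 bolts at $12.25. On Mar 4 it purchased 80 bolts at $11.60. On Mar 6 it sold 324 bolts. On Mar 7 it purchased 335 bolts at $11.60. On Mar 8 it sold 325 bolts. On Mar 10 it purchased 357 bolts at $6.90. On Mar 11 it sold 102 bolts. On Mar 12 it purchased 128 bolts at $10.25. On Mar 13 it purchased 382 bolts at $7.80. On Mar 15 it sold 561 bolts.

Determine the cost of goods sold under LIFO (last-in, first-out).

COGS = $13,034.30

Mar 6, 324 sold [LIFO — newest first]: 80 @ $11.60 + 244 @ $12.25 = $3,917.00
Mar 8, 325 sold [LIFO — newest first]: 325 @ $11.60 = $3,770.00
Mar 11, 102 sold [LIFO — newest first]: 102 @ $6.90 = $703.80
Mar 15, 561 sold [LIFO — newest first]: 382 @ $7.80 + 128 @ $10.25 + 51 @ $6.90 = $4,643.50
Total COGS = $3,917.00 + $3,770.00 + $703.80 + $4,643.50 = $13,034.30
Ending inventory: 70 @ $12.25 + 10 @ $11.60 + 204 @ $6.90 = $2,381.10
Check: goods available $15,415.40 = COGS $13,034.30 + ending $2,381.10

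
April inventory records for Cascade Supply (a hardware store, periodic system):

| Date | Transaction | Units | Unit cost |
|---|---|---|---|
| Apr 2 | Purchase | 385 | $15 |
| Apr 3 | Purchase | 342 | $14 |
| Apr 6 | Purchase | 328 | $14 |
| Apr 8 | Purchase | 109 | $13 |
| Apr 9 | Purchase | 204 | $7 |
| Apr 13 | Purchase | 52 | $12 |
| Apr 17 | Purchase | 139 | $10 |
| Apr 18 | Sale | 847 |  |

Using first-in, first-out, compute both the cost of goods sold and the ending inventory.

COGS = $12,243; ending inventory = $7,771

Apr 18, 847 sold [FIFO — oldest first]: 385 @ $15 + 342 @ $14 + 120 @ $14 = $12,243
Ending inventory: 208 @ $14 + 109 @ $13 + 204 @ $7 + 52 @ $12 + 139 @ $10 = $7,771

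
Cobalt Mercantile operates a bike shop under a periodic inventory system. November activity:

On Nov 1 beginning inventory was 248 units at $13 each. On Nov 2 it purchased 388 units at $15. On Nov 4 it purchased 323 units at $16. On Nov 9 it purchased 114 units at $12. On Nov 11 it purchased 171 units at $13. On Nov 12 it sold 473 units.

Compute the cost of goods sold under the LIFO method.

COGS = $6,599

Nov 12, 473 sold [LIFO — newest first]: 171 @ $13 + 114 @ $12 + 188 @ $16 = $6,599
Ending inventory: 248 @ $13 + 388 @ $15 + 135 @ $16 = $11,204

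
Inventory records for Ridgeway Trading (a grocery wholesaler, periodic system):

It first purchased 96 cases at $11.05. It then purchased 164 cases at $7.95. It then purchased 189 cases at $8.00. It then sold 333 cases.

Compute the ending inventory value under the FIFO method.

Sale 1 (333) [FIFO — oldest first]: 96 @ $11.05 + 164 @ $7.95 + 73 @ $8.00 = $2,948.60
Ending inventory: 116 @ $8.00 = $928.00
Check: goods available $3,876.60 = COGS $2,948.60 + ending $928.00

Ending inventory = $928.00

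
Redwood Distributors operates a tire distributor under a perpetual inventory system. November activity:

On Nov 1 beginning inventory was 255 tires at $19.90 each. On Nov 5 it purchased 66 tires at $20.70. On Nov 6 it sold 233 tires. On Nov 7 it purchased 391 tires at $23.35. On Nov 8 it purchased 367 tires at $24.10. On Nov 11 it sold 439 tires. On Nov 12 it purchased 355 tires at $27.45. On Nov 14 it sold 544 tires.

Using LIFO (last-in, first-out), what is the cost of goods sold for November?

COGS = $29,373.30

Nov 6, 233 sold [LIFO — newest first]: 66 @ $20.70 + 167 @ $19.90 = $4,689.50
Nov 11, 439 sold [LIFO — newest first]: 367 @ $24.10 + 72 @ $23.35 = $10,525.90
Nov 14, 544 sold [LIFO — newest first]: 355 @ $27.45 + 189 @ $23.35 = $14,157.90
Total COGS = $4,689.50 + $10,525.90 + $14,157.90 = $29,373.30
Ending inventory: 88 @ $19.90 + 130 @ $23.35 = $4,786.70
Check: goods available $34,160.00 = COGS $29,373.30 + ending $4,786.70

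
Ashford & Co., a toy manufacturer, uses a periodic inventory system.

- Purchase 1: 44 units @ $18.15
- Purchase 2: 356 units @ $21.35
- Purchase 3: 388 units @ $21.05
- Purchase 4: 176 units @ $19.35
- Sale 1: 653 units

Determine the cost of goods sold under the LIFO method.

COGS = $13,473.15

Sale 1 (653) [LIFO — newest first]: 176 @ $19.35 + 388 @ $21.05 + 89 @ $21.35 = $13,473.15
Ending inventory: 44 @ $18.15 + 267 @ $21.35 = $6,499.05
Check: goods available $19,972.20 = COGS $13,473.15 + ending $6,499.05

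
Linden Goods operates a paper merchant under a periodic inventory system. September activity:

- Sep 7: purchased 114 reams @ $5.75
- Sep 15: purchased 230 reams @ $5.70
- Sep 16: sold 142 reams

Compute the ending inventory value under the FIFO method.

Ending inventory = $1,151.40

Sep 16, 142 sold [FIFO — oldest first]: 114 @ $5.75 + 28 @ $5.70 = $815.10
Ending inventory: 202 @ $5.70 = $1,151.40
Check: goods available $1,966.50 = COGS $815.10 + ending $1,151.40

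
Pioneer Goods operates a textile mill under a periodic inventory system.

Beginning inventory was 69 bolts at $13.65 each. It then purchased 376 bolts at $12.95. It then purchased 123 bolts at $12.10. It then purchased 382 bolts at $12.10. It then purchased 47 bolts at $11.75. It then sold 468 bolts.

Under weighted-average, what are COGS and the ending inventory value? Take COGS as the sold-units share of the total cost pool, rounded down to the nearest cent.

COGS = $5,855.30; ending inventory = $6,618.50

Sale 1, sell 468: 468/997 × $12,473.80 → $5,855.30
Ending inventory (cost pool remaining) = $6,618.50
Check: goods available $12,473.80 = COGS $5,855.30 + ending $6,618.50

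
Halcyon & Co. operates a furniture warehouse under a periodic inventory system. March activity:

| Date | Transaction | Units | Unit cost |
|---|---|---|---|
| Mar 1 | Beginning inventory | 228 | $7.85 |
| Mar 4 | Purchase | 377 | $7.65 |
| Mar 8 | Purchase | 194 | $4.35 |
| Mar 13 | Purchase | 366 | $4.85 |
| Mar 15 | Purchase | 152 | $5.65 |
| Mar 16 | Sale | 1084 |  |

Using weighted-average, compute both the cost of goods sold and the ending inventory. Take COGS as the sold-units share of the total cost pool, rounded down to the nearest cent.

COGS = $6,709.48; ending inventory = $1,442.17

Mar 16, sell 1084: 1084/1317 × $8,151.65 → $6,709.48
Ending inventory (cost pool remaining) = $1,442.17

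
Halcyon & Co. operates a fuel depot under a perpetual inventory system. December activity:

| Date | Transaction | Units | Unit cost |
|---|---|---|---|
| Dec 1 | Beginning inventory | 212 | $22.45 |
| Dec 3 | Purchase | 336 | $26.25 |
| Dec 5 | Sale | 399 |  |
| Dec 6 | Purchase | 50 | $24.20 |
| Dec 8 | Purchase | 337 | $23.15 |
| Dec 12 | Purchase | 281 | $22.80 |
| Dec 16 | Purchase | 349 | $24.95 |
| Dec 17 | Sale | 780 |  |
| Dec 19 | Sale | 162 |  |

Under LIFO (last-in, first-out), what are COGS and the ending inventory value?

Dec 5, 399 sold [LIFO — newest first]: 336 @ $26.25 + 63 @ $22.45 = $10,234.35
Dec 17, 780 sold [LIFO — newest first]: 349 @ $24.95 + 281 @ $22.80 + 150 @ $23.15 = $18,586.85
Dec 19, 162 sold [LIFO — newest first]: 162 @ $23.15 = $3,750.30
Total COGS = $10,234.35 + $18,586.85 + $3,750.30 = $32,571.50
Ending inventory: 149 @ $22.45 + 50 @ $24.20 + 25 @ $23.15 = $5,133.80

COGS = $32,571.50; ending inventory = $5,133.80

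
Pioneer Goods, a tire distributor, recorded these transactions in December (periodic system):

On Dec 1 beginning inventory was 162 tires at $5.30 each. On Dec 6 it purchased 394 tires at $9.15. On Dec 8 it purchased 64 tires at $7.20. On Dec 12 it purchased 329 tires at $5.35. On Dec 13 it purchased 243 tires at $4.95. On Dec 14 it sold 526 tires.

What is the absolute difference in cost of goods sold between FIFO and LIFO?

FIFO COGS: 162 @ $5.30 + 364 @ $9.15 = $4,189.20
LIFO COGS: 243 @ $4.95 + 283 @ $5.35 = $2,716.90
Difference = |$4,189.20 − $2,716.90| = $1,472.30

$1,472.30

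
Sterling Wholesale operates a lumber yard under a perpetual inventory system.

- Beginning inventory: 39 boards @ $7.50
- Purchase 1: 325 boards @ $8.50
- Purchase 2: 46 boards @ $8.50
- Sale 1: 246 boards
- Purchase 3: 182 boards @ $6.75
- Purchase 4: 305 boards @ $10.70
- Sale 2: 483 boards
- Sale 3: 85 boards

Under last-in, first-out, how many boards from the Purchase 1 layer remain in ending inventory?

44

Sale 1 (246) [LIFO — newest first]: 46 @ $8.50 + 200 @ $8.50 = $2,091.00
Sale 2 (483) [LIFO — newest first]: 305 @ $10.70 + 178 @ $6.75 = $4,465.00
Sale 3 (85) [LIFO — newest first]: 4 @ $6.75 + 81 @ $8.50 = $715.50
Total COGS = $2,091.00 + $4,465.00 + $715.50 = $7,271.50
Ending inventory: 39 @ $7.50 + 44 @ $8.50 = $666.50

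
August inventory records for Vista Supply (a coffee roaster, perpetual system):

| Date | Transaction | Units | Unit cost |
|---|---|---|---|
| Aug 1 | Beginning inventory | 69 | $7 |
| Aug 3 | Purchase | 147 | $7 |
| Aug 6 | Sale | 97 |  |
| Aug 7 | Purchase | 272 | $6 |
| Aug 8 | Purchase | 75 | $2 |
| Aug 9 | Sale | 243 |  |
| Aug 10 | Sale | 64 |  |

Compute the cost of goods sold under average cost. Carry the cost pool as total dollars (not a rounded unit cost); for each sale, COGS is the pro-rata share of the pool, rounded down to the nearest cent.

COGS = $2,401.75

After Aug 1: 69 on hand, pool $483.00 (≈ $7.0000 each)
After Aug 3: 216 on hand, pool $1,512.00 (≈ $7.0000 each)
Aug 6, sell 97: 97/216 × $1,512.00 → $679.00
After Aug 7: 391 on hand, pool $2,465.00 (≈ $6.3043 each)
After Aug 8: 466 on hand, pool $2,615.00 (≈ $5.6116 each)
Aug 9, sell 243: 243/466 × $2,615.00 → $1,363.61
Aug 10, sell 64: 64/223 × $1,251.39 → $359.14
Total COGS = $679.00 + $1,363.61 + $359.14 = $2,401.75
Ending inventory (cost pool remaining) = $892.25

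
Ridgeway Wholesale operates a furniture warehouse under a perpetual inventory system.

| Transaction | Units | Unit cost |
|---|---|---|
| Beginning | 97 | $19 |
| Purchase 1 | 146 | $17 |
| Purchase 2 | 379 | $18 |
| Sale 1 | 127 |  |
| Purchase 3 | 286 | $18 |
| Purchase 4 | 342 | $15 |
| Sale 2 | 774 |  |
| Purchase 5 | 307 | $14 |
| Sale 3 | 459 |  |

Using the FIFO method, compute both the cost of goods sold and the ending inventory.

Sale 1 (127) [FIFO — oldest first]: 97 @ $19 + 30 @ $17 = $2,353
Sale 2 (774) [FIFO — oldest first]: 116 @ $17 + 379 @ $18 + 279 @ $18 = $13,816
Sale 3 (459) [FIFO — oldest first]: 7 @ $18 + 342 @ $15 + 110 @ $14 = $6,796
Total COGS = $2,353 + $13,816 + $6,796 = $22,965
Ending inventory: 197 @ $14 = $2,758

COGS = $22,965; ending inventory = $2,758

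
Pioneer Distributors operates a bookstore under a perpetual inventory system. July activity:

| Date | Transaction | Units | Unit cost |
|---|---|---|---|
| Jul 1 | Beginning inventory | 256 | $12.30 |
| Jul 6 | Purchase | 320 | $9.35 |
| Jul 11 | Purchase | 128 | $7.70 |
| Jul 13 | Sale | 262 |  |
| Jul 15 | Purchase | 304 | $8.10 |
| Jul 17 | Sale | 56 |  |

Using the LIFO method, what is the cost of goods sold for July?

Jul 13, 262 sold [LIFO — newest first]: 128 @ $7.70 + 134 @ $9.35 = $2,238.50
Jul 17, 56 sold [LIFO — newest first]: 56 @ $8.10 = $453.60
Total COGS = $2,238.50 + $453.60 = $2,692.10
Ending inventory: 256 @ $12.30 + 186 @ $9.35 + 248 @ $8.10 = $6,896.70
Check: goods available $9,588.80 = COGS $2,692.10 + ending $6,896.70

COGS = $2,692.10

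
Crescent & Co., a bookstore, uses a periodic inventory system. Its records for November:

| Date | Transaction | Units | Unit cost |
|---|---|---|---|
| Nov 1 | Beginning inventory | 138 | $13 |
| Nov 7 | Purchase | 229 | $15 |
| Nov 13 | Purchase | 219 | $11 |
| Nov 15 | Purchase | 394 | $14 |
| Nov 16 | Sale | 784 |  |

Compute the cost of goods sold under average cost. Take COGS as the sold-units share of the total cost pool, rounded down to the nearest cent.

COGS = $10,523.20

Nov 16, sell 784: 784/980 × $13,154.00 → $10,523.20
Ending inventory (cost pool remaining) = $2,630.80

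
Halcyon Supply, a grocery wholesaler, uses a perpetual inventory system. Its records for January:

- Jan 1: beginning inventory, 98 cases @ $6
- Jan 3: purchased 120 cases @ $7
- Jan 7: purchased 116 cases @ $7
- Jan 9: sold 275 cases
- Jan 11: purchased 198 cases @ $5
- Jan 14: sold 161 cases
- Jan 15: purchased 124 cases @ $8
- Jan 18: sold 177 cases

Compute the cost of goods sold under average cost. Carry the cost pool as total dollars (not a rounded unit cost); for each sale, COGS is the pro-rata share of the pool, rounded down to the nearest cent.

COGS = $3,926.93

After Jan 1: 98 on hand, pool $588.00 (≈ $6.0000 each)
After Jan 3: 218 on hand, pool $1,428.00 (≈ $6.5505 each)
After Jan 7: 334 on hand, pool $2,240.00 (≈ $6.7066 each)
Jan 9, sell 275: 275/334 × $2,240.00 → $1,844.31
After Jan 11: 257 on hand, pool $1,385.69 (≈ $5.3918 each)
Jan 14, sell 161: 161/257 × $1,385.69 → $868.07
After Jan 15: 220 on hand, pool $1,509.62 (≈ $6.8619 each)
Jan 18, sell 177: 177/220 × $1,509.62 → $1,214.55
Total COGS = $1,844.31 + $868.07 + $1,214.55 = $3,926.93
Ending inventory (cost pool remaining) = $295.07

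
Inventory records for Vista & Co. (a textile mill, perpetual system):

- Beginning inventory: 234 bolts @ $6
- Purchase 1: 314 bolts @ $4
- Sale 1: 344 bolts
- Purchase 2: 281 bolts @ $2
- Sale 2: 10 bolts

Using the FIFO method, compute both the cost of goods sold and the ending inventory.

Sale 1 (344) [FIFO — oldest first]: 234 @ $6 + 110 @ $4 = $1,844
Sale 2 (10) [FIFO — oldest first]: 10 @ $4 = $40
Total COGS = $1,844 + $40 = $1,884
Ending inventory: 194 @ $4 + 281 @ $2 = $1,338

COGS = $1,884; ending inventory = $1,338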